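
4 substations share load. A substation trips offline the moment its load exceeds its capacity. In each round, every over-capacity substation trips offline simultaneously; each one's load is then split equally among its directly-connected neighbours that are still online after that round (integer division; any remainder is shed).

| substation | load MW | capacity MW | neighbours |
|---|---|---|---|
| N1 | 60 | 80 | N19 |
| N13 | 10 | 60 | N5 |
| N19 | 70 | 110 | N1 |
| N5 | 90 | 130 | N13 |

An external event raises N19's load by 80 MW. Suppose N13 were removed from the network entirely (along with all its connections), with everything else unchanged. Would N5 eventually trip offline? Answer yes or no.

no

With N13 removed:
Round 1 — N19 at 150 > 110. N19 trips offline.
  N19 sheds 150 MW to N1: 150 each.
    N1: 60+150 = 210 > 80
Round 2 — N1 trips offline.
  N1 sheds 210 MW: no online neighbours, lost.
No further trips.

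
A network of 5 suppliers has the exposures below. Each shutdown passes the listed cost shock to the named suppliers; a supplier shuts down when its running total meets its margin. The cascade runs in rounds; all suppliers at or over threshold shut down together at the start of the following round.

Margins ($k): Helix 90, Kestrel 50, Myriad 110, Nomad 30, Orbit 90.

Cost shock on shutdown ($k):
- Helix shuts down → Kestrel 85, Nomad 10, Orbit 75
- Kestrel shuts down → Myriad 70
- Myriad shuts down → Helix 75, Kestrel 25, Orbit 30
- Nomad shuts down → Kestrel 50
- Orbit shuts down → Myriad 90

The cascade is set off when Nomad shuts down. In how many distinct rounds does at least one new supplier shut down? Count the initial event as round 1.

2

Round 1 — Nomad shuts down (initial).
  Kestrel: +50 → 50 ≥ 50
Round 2 — Kestrel shuts down.
  Myriad: +70 → 70 < 110
No further shutdowns.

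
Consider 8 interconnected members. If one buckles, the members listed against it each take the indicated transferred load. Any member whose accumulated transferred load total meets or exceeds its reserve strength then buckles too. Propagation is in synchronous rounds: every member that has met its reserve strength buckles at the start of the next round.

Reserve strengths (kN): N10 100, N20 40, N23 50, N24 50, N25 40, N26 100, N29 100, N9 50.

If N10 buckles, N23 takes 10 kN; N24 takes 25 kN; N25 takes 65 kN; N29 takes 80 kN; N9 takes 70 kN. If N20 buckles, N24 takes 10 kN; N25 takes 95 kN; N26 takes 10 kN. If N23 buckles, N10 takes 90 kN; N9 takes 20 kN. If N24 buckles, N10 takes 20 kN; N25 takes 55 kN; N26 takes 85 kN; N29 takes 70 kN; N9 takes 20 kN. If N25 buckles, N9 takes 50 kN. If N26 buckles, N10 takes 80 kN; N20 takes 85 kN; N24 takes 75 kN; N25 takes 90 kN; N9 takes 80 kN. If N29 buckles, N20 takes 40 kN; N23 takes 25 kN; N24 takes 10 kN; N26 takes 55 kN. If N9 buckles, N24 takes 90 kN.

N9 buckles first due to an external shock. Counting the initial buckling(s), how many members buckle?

3

Round 1 — N9 buckles (initial).
  N24: +90 → 90 ≥ 50
Round 2 — N24 buckles.
  N10: +20 → 20 < 100
  N25: +55 → 55 ≥ 40
  N26: +85 → 85 < 100
  N29: +70 → 70 < 100
Round 3 — N25 buckles.
No further bucklings.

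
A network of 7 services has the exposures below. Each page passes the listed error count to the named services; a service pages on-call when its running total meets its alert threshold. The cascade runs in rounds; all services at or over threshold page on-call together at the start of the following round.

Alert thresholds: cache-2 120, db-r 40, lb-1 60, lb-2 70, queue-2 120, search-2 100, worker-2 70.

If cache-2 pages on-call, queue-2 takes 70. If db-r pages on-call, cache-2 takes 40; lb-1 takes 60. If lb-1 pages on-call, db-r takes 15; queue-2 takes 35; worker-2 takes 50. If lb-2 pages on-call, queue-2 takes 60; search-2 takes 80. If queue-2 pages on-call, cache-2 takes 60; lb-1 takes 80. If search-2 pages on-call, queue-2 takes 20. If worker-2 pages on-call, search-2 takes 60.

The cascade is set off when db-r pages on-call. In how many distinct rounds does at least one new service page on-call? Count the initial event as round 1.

Round 1 — db-r pages on-call (initial).
  cache-2: +40 → 40 < 120
  lb-1: +60 → 60 ≥ 60
Round 2 — lb-1 pages on-call.
  queue-2: +35 → 35 < 120
  worker-2: +50 → 50 < 70
No further pages.

2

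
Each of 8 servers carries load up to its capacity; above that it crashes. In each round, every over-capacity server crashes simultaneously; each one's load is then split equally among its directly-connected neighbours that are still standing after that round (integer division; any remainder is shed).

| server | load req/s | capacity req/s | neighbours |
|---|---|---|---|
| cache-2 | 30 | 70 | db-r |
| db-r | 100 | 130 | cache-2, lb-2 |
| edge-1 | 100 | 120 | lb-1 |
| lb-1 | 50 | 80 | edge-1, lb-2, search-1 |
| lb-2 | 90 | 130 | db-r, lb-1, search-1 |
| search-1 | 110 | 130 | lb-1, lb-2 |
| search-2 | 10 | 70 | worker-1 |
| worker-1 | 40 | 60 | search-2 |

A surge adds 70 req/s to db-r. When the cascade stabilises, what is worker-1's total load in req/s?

Round 1 — db-r at 170 > 130. db-r crashes.
  db-r sheds 170 req/s to cache-2, lb-2: 85 each.
    cache-2: 30+85 = 115 > 70
    lb-2: 90+85 = 175 > 130
Round 2 — cache-2, lb-2 crash.
  cache-2 sheds 115 req/s: no online neighbours, lost.
  lb-2 sheds 175 req/s to lb-1, search-1: 87 each (1 lost).
    lb-1: 50+87 = 137 > 80
    search-1: 110+87 = 197 > 130
Round 3 — lb-1, search-1 crash.
  lb-1 sheds 137 req/s to edge-1: 137 each.
    edge-1: 100+137 = 237 > 120
  search-1 sheds 197 req/s: no online neighbours, lost.
Round 4 — edge-1 crashes.
  edge-1 sheds 237 req/s: no online neighbours, lost.
No further crashes.

40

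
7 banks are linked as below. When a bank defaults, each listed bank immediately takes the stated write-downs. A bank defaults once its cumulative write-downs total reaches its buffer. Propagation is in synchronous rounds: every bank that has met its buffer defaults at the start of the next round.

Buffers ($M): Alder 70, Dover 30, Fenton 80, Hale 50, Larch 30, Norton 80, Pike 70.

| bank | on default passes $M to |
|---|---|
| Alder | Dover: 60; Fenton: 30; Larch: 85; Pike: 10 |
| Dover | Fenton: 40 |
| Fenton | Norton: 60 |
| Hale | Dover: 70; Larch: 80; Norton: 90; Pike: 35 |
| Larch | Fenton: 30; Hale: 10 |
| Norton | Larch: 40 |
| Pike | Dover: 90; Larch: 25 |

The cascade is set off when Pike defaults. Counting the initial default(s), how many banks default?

2

Round 1 — Pike defaults (initial).
  Dover: +90 → 90 ≥ 30
  Larch: +25 → 25 < 30
Round 2 — Dover defaults.
  Fenton: +40 → 40 < 80
No further defaults.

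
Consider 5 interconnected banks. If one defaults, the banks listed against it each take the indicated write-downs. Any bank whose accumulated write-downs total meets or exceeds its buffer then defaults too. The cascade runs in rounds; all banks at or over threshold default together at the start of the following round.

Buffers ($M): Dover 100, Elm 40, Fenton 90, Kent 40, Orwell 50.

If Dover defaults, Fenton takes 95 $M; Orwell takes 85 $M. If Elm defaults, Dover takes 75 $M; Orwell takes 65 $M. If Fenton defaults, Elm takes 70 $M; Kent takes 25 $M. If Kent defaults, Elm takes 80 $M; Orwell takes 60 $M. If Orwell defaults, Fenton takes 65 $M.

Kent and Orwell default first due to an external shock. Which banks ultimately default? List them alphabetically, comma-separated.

Elm, Kent, Orwell

Round 1 — Kent, Orwell default (initial).
  Elm: +80 → 80 ≥ 40
  Fenton: +65 → 65 < 90
Round 2 — Elm defaults.
  Dover: +75 → 75 < 100
No further defaults.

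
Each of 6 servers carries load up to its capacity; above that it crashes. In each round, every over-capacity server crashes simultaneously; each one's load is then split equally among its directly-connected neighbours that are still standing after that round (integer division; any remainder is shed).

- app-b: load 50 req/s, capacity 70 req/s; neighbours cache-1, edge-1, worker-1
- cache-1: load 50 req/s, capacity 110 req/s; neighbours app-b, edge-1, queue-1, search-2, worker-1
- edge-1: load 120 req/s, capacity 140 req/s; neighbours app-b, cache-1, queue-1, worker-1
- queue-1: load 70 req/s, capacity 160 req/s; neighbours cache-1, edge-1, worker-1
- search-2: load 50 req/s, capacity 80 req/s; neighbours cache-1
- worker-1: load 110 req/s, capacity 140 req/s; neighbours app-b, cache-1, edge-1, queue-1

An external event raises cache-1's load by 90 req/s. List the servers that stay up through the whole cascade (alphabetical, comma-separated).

search-2

Round 1 — cache-1 at 140 > 110. cache-1 crashes.
  cache-1 sheds 140 req/s to app-b, edge-1, queue-1, search-2, worker-1: 28 each.
    app-b: 50+28 = 78 > 70
    edge-1: 120+28 = 148 > 140
    queue-1: 70+28 = 98 ≤ 160
    search-2: 50+28 = 78 ≤ 80
    worker-1: 110+28 = 138 ≤ 140
Round 2 — app-b, edge-1 crash.
  app-b sheds 78 req/s to worker-1: 78 each.
    worker-1: 138+78 = 216 > 140
  edge-1 sheds 148 req/s to queue-1, worker-1: 74 each.
    queue-1: 98+74 = 172 > 160
    worker-1: 216+74 = 290 > 140
Round 3 — queue-1, worker-1 crash.
  queue-1 sheds 172 req/s: no online neighbours, lost.
  worker-1 sheds 290 req/s: no online neighbours, lost.
No further crashes.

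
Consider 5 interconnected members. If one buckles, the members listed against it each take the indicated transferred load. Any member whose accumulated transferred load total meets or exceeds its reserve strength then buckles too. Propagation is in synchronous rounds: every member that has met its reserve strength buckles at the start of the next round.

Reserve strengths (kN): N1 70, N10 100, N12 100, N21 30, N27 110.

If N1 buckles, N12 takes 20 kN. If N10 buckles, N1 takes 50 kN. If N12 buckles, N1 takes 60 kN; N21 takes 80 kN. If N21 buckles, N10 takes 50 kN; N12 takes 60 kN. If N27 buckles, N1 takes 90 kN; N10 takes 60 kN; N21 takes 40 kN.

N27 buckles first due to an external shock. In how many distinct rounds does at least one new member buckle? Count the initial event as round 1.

3

Round 1 — N27 buckles (initial).
  N1: +90 → 90 ≥ 70
  N10: +60 → 60 < 100
  N21: +40 → 40 ≥ 30
Round 2 — N1, N21 buckle.
  N10: +50 → 110 ≥ 100
  N12: +20+60 → 80 < 100
Round 3 — N10 buckles.
No further bucklings.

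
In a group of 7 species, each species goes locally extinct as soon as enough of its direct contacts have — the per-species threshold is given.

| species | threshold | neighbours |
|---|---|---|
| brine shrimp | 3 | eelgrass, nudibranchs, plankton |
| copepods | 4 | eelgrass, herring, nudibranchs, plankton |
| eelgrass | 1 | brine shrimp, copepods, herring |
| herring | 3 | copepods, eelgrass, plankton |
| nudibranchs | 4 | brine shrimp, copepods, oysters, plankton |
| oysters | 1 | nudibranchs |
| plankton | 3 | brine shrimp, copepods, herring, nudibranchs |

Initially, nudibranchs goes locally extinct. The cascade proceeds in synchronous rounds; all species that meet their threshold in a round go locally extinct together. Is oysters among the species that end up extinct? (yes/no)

yes

Round 1 — nudibranchs goes locally extinct (initial).
Round 2 — checking thresholds:
  brine shrimp: 1 of 3 neighbours < 3, below threshold.
  copepods: 1 of 4 neighbours < 4, below threshold.
  oysters: 1 of 1 neighbours ≥ 1, goes locally extinct.
  plankton: 1 of 4 neighbours < 3, below threshold.
Round 3 — no new extinctions; cascade stops.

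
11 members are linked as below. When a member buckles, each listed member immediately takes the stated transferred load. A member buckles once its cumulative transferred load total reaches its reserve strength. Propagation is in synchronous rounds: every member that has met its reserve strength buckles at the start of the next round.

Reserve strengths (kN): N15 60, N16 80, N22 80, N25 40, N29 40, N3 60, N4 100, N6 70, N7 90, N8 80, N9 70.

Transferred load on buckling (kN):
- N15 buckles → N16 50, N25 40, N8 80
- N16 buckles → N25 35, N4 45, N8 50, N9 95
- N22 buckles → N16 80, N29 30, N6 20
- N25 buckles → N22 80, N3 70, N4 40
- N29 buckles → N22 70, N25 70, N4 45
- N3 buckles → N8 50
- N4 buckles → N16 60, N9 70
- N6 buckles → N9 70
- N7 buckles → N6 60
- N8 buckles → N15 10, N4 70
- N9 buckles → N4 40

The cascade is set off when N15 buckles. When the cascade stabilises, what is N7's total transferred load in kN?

Round 1 — N15 buckles (initial).
  N16: +50 → 50 < 80
  N25: +40 → 40 ≥ 40
  N8: +80 → 80 ≥ 80
Round 2 — N25, N8 buckle.
  N22: +80 → 80 ≥ 80
  N3: +70 → 70 ≥ 60
  N4: +40+70 → 110 ≥ 100
Round 3 — N22, N3, N4 buckle.
  N16: +80+60 → 190 ≥ 80
  N29: +30 → 30 < 40
  N6: +20 → 20 < 70
  N9: +70 → 70 ≥ 70
Round 4 — N16, N9 buckle.
No further bucklings.

0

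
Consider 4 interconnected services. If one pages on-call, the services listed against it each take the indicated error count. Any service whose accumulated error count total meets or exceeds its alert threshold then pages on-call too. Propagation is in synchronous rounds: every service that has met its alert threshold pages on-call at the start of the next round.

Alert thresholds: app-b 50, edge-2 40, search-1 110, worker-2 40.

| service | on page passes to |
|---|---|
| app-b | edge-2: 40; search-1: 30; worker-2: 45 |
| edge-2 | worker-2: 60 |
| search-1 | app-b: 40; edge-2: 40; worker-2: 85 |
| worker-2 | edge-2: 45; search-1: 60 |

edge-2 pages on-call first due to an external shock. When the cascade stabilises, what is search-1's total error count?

Round 1 — edge-2 pages on-call (initial).
  worker-2: +60 → 60 ≥ 40
Round 2 — worker-2 pages on-call.
  search-1: +60 → 60 < 110
No further pages.

60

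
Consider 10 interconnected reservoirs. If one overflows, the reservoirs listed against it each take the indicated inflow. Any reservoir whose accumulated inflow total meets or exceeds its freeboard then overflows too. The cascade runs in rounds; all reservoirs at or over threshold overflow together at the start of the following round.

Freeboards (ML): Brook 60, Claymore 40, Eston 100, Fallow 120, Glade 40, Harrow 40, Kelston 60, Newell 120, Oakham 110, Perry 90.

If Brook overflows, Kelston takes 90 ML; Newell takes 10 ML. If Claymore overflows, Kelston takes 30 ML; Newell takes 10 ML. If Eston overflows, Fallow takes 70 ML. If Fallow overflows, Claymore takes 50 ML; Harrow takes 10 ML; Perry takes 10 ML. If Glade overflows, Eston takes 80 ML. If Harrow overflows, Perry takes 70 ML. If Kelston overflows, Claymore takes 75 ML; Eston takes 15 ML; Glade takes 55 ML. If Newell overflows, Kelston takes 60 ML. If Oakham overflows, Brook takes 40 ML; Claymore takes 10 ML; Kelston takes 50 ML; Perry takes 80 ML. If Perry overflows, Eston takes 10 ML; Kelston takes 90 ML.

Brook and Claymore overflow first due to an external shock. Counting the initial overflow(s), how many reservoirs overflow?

Round 1 — Brook, Claymore overflow (initial).
  Kelston: +90+30 → 120 ≥ 60
  Newell: +10+10 → 20 < 120
Round 2 — Kelston overflows.
  Eston: +15 → 15 < 100
  Glade: +55 → 55 ≥ 40
Round 3 — Glade overflows.
  Eston: +80 → 95 < 100
No further overflows.

4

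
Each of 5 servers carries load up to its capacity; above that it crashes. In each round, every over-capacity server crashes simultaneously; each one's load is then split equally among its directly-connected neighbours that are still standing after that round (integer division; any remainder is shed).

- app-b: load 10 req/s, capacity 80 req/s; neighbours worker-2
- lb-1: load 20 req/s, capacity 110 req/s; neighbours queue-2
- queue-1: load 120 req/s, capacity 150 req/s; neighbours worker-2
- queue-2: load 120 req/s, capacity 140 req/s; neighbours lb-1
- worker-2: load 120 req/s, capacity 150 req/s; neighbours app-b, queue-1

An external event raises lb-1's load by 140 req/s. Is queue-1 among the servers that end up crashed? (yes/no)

Round 1 — lb-1 at 160 > 110. lb-1 crashes.
  lb-1 sheds 160 req/s to queue-2: 160 each.
    queue-2: 120+160 = 280 > 140
Round 2 — queue-2 crashes.
  queue-2 sheds 280 req/s: no online neighbours, lost.
No further crashes.

no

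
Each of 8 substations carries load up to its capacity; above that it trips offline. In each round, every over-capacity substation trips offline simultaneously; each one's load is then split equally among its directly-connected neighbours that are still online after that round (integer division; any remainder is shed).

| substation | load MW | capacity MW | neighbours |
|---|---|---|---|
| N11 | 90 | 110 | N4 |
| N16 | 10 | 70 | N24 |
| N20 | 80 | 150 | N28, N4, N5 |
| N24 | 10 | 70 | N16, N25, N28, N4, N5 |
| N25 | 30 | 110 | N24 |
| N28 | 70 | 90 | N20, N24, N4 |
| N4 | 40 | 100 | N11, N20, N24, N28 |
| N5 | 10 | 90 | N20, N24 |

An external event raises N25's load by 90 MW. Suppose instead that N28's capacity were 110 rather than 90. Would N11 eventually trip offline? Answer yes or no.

With N28's capacity at 110:
Round 1 — N25 at 120 > 110. N25 trips offline.
  N25 sheds 120 MW to N24: 120 each.
    N24: 10+120 = 130 > 70
Round 2 — N24 trips offline.
  N24 sheds 130 MW to N16, N28, N4, N5: 32 each (2 lost).
    N16: 10+32 = 42 ≤ 70
    N28: 70+32 = 102 ≤ 110
    N4: 40+32 = 72 ≤ 100
    N5: 10+32 = 42 ≤ 90
No further trips.

no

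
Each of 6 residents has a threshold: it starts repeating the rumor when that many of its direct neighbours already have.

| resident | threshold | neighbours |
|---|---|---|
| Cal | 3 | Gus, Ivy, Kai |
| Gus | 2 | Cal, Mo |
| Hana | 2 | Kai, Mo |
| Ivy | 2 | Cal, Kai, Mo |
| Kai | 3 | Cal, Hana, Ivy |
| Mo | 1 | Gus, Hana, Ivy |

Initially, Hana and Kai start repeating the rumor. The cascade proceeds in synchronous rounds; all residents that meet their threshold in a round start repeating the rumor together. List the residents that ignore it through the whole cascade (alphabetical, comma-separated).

Cal, Gus

Round 1 — Hana, Kai start repeating the rumor (initial).
Round 2 — checking thresholds:
  Cal: 1 of 3 neighbours < 3, holds.
  Ivy: 1 of 3 neighbours < 2, holds.
  Mo: 1 of 3 neighbours ≥ 1, starts repeating the rumor.
Round 3 — checking thresholds:
  Cal: 1 of 3 neighbours < 3, holds.
  Gus: 1 of 2 neighbours < 2, holds.
  Ivy: 2 of 3 neighbours ≥ 2, starts repeating the rumor.
Round 4 — no new spreads; cascade stops.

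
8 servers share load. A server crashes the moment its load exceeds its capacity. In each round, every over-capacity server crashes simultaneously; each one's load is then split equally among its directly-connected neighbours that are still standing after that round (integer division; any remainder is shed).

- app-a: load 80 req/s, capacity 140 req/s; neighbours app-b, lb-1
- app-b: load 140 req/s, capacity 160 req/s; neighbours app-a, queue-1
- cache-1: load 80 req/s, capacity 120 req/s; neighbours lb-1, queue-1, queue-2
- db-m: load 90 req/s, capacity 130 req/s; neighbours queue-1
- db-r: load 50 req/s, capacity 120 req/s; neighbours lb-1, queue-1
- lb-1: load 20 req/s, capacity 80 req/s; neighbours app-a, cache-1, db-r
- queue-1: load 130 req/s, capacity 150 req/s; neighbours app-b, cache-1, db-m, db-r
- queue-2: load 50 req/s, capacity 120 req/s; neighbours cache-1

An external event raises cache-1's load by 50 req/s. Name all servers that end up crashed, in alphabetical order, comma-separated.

app-a, app-b, cache-1, db-m, db-r, lb-1, queue-1

Round 1 — cache-1 at 130 > 120. cache-1 crashes.
  cache-1 sheds 130 req/s to lb-1, queue-1, queue-2: 43 each (1 lost).
    lb-1: 20+43 = 63 ≤ 80
    queue-1: 130+43 = 173 > 150
    queue-2: 50+43 = 93 ≤ 120
Round 2 — queue-1 crashes.
  queue-1 sheds 173 req/s to app-b, db-m, db-r: 57 each (2 lost).
    app-b: 140+57 = 197 > 160
    db-m: 90+57 = 147 > 130
    db-r: 50+57 = 107 ≤ 120
Round 3 — app-b, db-m crash.
  app-b sheds 197 req/s to app-a: 197 each.
    app-a: 80+197 = 277 > 140
  db-m sheds 147 req/s: no online neighbours, lost.
Round 4 — app-a crashes.
  app-a sheds 277 req/s to lb-1: 277 each.
    lb-1: 63+277 = 340 > 80
Round 5 — lb-1 crashes.
  lb-1 sheds 340 req/s to db-r: 340 each.
    db-r: 107+340 = 447 > 120
Round 6 — db-r crashes.
  db-r sheds 447 req/s: no online neighbours, lost.
No further crashes.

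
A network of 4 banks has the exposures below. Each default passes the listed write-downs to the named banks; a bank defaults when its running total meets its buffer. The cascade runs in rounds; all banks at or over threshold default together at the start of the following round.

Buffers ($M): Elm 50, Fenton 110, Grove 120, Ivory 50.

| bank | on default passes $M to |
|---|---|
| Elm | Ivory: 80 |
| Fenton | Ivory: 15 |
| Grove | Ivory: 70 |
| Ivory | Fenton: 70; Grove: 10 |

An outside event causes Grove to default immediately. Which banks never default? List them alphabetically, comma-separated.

Round 1 — Grove defaults (initial).
  Ivory: +70 → 70 ≥ 50
Round 2 — Ivory defaults.
  Fenton: +70 → 70 < 110
No further defaults.

Elm, Fenton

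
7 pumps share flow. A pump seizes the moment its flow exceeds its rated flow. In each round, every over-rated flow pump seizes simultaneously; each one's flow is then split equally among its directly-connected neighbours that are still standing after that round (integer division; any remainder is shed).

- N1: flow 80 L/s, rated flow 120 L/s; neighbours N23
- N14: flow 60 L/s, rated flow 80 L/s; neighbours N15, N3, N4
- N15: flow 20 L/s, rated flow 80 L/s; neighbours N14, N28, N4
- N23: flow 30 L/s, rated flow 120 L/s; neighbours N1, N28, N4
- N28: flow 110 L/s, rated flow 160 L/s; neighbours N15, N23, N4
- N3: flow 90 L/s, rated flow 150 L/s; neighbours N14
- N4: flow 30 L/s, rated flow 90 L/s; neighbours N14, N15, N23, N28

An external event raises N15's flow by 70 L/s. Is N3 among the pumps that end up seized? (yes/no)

no

Round 1 — N15 at 90 > 80. N15 seizes.
  N15 sheds 90 L/s to N14, N28, N4: 30 each.
    N14: 60+30 = 90 > 80
    N28: 110+30 = 140 ≤ 160
    N4: 30+30 = 60 ≤ 90
Round 2 — N14 seizes.
  N14 sheds 90 L/s to N3, N4: 45 each.
    N3: 90+45 = 135 ≤ 150
    N4: 60+45 = 105 > 90
Round 3 — N4 seizes.
  N4 sheds 105 L/s to N23, N28: 52 each (1 lost).
    N23: 30+52 = 82 ≤ 120
    N28: 140+52 = 192 > 160
Round 4 — N28 seizes.
  N28 sheds 192 L/s to N23: 192 each.
    N23: 82+192 = 274 > 120
Round 5 — N23 seizes.
  N23 sheds 274 L/s to N1: 274 each.
    N1: 80+274 = 354 > 120
Round 6 — N1 seizes.
  N1 sheds 354 L/s: no online neighbours, lost.
No further seizures.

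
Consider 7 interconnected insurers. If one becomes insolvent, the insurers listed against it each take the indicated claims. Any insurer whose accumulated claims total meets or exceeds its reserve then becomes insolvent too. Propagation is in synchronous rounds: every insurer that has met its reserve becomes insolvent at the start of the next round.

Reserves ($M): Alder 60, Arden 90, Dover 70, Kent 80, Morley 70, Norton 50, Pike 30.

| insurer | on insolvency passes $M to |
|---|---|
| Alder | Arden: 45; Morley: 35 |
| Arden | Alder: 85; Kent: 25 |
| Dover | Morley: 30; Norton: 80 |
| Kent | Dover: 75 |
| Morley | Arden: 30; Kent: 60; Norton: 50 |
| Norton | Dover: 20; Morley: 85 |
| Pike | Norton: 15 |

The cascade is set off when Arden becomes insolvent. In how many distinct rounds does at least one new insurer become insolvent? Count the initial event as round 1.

2

Round 1 — Arden becomes insolvent (initial).
  Alder: +85 → 85 ≥ 60
  Kent: +25 → 25 < 80
Round 2 — Alder becomes insolvent.
  Morley: +35 → 35 < 70
No further insolvencies.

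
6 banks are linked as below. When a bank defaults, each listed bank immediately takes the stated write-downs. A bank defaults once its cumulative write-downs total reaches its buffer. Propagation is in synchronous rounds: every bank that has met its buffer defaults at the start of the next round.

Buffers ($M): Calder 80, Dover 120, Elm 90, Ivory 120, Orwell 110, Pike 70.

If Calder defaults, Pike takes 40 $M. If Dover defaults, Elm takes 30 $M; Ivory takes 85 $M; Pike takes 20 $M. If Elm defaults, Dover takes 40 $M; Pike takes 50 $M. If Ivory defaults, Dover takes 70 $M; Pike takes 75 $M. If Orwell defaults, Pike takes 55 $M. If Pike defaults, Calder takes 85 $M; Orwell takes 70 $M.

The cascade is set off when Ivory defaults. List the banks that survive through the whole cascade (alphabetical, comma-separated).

Dover, Elm, Orwell

Round 1 — Ivory defaults (initial).
  Dover: +70 → 70 < 120
  Pike: +75 → 75 ≥ 70
Round 2 — Pike defaults.
  Calder: +85 → 85 ≥ 80
  Orwell: +70 → 70 < 110
Round 3 — Calder defaults.
No further defaults.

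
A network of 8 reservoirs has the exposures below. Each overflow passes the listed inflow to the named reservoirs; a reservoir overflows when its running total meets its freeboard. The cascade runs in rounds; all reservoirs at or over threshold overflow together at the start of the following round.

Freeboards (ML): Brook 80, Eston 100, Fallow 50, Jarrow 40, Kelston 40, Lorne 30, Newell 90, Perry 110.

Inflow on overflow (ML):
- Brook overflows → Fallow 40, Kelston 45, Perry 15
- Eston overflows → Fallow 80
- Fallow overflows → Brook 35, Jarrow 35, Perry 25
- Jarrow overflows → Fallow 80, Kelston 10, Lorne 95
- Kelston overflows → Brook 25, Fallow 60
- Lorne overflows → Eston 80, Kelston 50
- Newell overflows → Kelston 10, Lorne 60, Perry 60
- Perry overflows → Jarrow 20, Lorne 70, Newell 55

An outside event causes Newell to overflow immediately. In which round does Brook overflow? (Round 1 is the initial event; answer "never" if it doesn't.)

Round 1 — Newell overflows (initial).
  Kelston: +10 → 10 < 40
  Lorne: +60 → 60 ≥ 30
  Perry: +60 → 60 < 110
Round 2 — Lorne overflows.
  Eston: +80 → 80 < 100
  Kelston: +50 → 60 ≥ 40
Round 3 — Kelston overflows.
  Brook: +25 → 25 < 80
  Fallow: +60 → 60 ≥ 50
Round 4 — Fallow overflows.
  Brook: +35 → 60 < 80
  Jarrow: +35 → 35 < 40
  Perry: +25 → 85 < 110
No further overflows.

never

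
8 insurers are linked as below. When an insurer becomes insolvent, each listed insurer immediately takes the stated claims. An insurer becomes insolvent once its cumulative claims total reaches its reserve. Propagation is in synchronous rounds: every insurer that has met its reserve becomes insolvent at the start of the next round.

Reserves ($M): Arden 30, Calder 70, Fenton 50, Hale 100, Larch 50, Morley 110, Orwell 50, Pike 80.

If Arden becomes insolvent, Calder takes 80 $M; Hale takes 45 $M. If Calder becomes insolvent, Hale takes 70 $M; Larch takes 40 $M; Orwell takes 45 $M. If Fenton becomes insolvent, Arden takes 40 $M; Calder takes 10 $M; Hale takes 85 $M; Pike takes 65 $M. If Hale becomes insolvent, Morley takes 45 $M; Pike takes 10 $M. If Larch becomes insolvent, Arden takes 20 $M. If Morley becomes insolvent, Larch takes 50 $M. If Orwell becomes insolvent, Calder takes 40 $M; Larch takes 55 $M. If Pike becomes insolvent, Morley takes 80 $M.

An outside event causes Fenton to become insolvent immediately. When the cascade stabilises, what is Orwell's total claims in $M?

Round 1 — Fenton becomes insolvent (initial).
  Arden: +40 → 40 ≥ 30
  Calder: +10 → 10 < 70
  Hale: +85 → 85 < 100
  Pike: +65 → 65 < 80
Round 2 — Arden becomes insolvent.
  Calder: +80 → 90 ≥ 70
  Hale: +45 → 130 ≥ 100
Round 3 — Calder, Hale become insolvent.
  Larch: +40 → 40 < 50
  Morley: +45 → 45 < 110
  Orwell: +45 → 45 < 50
  Pike: +10 → 75 < 80
No further insolvencies.

45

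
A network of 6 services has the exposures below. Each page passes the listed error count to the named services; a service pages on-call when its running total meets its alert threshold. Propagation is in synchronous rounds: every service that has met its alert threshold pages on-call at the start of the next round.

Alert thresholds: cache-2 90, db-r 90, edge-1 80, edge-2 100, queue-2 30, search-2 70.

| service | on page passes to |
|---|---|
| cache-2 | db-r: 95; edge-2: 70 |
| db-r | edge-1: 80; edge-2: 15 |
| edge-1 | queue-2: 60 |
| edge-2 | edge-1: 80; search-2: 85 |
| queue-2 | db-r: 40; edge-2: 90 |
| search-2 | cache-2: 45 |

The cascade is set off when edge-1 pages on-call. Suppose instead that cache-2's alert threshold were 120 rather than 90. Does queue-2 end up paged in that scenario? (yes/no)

yes

With cache-2's alert threshold at 120:
Round 1 — edge-1 pages on-call (initial).
  queue-2: +60 → 60 ≥ 30
Round 2 — queue-2 pages on-call.
  db-r: +40 → 40 < 90
  edge-2: +90 → 90 < 100
No further pages.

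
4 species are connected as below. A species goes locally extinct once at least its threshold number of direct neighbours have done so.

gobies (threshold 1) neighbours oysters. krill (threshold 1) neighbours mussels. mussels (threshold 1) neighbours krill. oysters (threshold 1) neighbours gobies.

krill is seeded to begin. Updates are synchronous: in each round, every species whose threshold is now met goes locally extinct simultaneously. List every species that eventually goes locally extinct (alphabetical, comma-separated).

krill, mussels

Round 1 — krill goes locally extinct (initial).
Round 2 — checking thresholds:
  mussels: 1 of 1 neighbours ≥ 1, goes locally extinct.
Round 3 — no new extinctions; cascade stops.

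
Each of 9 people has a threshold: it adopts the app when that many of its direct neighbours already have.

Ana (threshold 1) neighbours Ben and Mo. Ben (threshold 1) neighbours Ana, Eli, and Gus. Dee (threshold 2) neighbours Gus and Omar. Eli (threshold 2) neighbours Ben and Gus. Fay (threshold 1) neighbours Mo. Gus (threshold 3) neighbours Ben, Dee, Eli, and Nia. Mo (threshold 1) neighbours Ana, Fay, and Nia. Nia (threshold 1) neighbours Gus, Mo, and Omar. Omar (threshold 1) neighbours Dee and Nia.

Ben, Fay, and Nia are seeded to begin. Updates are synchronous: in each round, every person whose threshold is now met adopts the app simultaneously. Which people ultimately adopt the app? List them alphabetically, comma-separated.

Round 1 — Ben, Fay, Nia adopt the app (initial).
Round 2 — checking thresholds:
  Ana: 1 of 2 neighbours ≥ 1, adopts the app.
  Eli: 1 of 2 neighbours < 2, holds.
  Gus: 2 of 4 neighbours < 3, holds.
  Mo: 2 of 3 neighbours ≥ 1, adopts the app.
  Omar: 1 of 2 neighbours ≥ 1, adopts the app.
Round 3 — no new adoptions; cascade stops.

Ana, Ben, Fay, Mo, Nia, Omar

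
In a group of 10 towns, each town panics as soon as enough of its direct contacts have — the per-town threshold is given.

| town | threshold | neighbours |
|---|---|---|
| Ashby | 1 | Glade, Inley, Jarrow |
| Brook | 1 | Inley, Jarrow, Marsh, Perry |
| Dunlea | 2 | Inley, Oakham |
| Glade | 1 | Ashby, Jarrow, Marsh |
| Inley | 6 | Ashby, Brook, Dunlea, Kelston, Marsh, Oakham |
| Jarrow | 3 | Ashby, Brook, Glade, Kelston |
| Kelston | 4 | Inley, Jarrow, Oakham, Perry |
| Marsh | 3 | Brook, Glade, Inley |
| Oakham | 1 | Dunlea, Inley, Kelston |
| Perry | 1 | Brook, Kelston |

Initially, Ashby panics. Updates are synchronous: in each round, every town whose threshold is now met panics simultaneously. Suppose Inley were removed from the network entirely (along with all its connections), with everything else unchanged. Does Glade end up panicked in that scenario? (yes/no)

With Inley removed:
Round 1 — Ashby panics (initial).
Round 2 — checking thresholds:
  Glade: 1 of 3 neighbours ≥ 1, panics.
  Jarrow: 1 of 4 neighbours < 3, below threshold.
Round 3 — no new panics; cascade stops.

yes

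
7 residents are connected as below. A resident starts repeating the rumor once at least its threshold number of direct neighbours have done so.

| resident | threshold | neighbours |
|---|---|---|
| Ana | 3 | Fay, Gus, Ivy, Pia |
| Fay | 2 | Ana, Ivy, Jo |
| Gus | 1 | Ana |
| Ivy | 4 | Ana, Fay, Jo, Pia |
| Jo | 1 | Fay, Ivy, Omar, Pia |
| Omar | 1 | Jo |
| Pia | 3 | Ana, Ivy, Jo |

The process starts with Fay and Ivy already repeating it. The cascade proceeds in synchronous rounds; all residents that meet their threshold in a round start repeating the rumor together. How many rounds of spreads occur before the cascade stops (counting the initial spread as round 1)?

3

Round 1 — Fay, Ivy start repeating the rumor (initial).
Round 2 — checking thresholds:
  Ana: 2 of 4 neighbours < 3, not yet.
  Jo: 2 of 4 neighbours ≥ 1, starts repeating the rumor.
  Pia: 1 of 3 neighbours < 3, not yet.
Round 3 — checking thresholds:
  Ana: 2 of 4 neighbours < 3, not yet.
  Omar: 1 of 1 neighbours ≥ 1, starts repeating the rumor.
  Pia: 2 of 3 neighbours < 3, not yet.
Round 4 — no new spreads; cascade stops.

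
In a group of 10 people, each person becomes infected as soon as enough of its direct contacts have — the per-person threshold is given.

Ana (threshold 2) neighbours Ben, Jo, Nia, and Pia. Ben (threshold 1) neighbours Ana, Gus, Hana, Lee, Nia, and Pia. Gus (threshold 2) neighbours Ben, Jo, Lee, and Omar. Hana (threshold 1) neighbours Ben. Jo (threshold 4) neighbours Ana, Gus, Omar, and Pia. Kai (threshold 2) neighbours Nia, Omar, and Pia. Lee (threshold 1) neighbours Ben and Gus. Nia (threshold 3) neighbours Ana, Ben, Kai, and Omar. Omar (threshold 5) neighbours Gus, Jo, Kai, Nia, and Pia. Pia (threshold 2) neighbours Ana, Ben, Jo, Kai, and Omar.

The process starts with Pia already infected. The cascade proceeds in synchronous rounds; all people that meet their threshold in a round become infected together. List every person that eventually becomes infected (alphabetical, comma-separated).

Ana, Ben, Gus, Hana, Lee, Pia

Round 1 — Pia becomes infected (initial).
Round 2 — checking thresholds:
  Ana: 1 of 4 neighbours < 2, holds.
  Ben: 1 of 6 neighbours ≥ 1, becomes infected.
  Jo: 1 of 4 neighbours < 4, holds.
  Kai: 1 of 3 neighbours < 2, holds.
  Omar: 1 of 5 neighbours < 5, holds.
Round 3 — checking thresholds:
  Ana: 2 of 4 neighbours ≥ 2, becomes infected.
  Gus: 1 of 4 neighbours < 2, holds.
  Hana: 1 of 1 neighbours ≥ 1, becomes infected.
  Jo: 1 of 4 neighbours < 4, holds.
  Kai: 1 of 3 neighbours < 2, holds.
  Lee: 1 of 2 neighbours ≥ 1, becomes infected.
  Nia: 1 of 4 neighbours < 3, holds.
  Omar: 1 of 5 neighbours < 5, holds.
Round 4 — checking thresholds:
  Gus: 2 of 4 neighbours ≥ 2, becomes infected.
  Jo: 2 of 4 neighbours < 4, holds.
  Kai: 1 of 3 neighbours < 2, holds.
  Nia: 2 of 4 neighbours < 3, holds.
  Omar: 1 of 5 neighbours < 5, holds.
Round 5 — no new infections; cascade stops.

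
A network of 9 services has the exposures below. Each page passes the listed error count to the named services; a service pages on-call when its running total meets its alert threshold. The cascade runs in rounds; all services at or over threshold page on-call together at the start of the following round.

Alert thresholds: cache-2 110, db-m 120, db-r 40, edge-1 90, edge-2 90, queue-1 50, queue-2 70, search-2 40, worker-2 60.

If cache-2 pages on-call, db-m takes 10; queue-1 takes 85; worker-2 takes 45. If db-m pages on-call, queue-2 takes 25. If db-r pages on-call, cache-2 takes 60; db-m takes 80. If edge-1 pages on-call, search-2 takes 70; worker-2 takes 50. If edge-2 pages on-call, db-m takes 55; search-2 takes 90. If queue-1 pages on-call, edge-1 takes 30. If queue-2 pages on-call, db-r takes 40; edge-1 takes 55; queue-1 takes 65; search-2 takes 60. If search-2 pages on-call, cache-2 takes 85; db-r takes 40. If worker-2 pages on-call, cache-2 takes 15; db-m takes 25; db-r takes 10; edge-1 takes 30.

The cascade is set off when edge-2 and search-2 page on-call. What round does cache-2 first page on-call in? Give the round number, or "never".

Round 1 — edge-2, search-2 page on-call (initial).
  cache-2: +85 → 85 < 110
  db-m: +55 → 55 < 120
  db-r: +40 → 40 ≥ 40
Round 2 — db-r pages on-call.
  cache-2: +60 → 145 ≥ 110
  db-m: +80 → 135 ≥ 120
Round 3 — cache-2, db-m page on-call.
  queue-1: +85 → 85 ≥ 50
  queue-2: +25 → 25 < 70
  worker-2: +45 → 45 < 60
Round 4 — queue-1 pages on-call.
  edge-1: +30 → 30 < 90
No further pages.

3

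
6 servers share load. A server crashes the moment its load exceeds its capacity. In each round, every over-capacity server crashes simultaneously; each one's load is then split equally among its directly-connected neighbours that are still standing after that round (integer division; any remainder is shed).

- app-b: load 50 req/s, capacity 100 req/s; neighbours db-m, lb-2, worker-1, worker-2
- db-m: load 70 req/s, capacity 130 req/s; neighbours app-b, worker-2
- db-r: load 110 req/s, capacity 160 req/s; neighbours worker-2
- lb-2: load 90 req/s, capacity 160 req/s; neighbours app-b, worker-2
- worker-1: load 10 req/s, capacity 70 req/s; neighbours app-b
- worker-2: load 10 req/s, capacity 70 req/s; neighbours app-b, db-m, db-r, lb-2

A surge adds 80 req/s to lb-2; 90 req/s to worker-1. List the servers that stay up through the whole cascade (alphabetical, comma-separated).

db-r

Round 1 — lb-2 at 170 > 160; worker-1 at 100 > 70. lb-2, worker-1 crash.
  lb-2 sheds 170 req/s to app-b, worker-2: 85 each.
    app-b: 50+85 = 135 > 100
    worker-2: 10+85 = 95 > 70
  worker-1 sheds 100 req/s to app-b: 100 each.
    app-b: 135+100 = 235 > 100
Round 2 — app-b, worker-2 crash.
  app-b sheds 235 req/s to db-m: 235 each.
    db-m: 70+235 = 305 > 130
  worker-2 sheds 95 req/s to db-m, db-r: 47 each (1 lost).
    db-m: 305+47 = 352 > 130
    db-r: 110+47 = 157 ≤ 160
Round 3 — db-m crashes.
  db-m sheds 352 req/s: no online neighbours, lost.
No further crashes.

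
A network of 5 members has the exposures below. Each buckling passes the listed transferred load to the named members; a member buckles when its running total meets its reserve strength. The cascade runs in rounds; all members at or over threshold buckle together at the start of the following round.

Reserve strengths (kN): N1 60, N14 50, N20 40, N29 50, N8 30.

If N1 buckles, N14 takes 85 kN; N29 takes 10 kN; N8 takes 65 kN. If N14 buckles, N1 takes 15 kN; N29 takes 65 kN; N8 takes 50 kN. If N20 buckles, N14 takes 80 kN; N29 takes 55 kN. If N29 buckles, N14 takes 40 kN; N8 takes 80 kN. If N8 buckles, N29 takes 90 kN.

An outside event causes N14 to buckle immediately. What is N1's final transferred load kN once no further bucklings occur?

Round 1 — N14 buckles (initial).
  N1: +15 → 15 < 60
  N29: +65 → 65 ≥ 50
  N8: +50 → 50 ≥ 30
Round 2 — N29, N8 buckle.
No further bucklings.

15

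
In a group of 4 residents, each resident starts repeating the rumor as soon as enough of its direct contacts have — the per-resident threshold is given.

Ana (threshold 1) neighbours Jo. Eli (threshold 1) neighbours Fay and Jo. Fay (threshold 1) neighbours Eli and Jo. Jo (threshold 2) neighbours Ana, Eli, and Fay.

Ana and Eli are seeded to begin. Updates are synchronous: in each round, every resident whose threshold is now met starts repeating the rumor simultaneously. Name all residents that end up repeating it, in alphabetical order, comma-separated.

Ana, Eli, Fay, Jo

Round 1 — Ana, Eli start repeating the rumor (initial).
Round 2 — checking thresholds:
  Fay: 1 of 2 neighbours ≥ 1, starts repeating the rumor.
  Jo: 2 of 3 neighbours ≥ 2, starts repeating the rumor.
Round 3 — no new spreads; cascade stops.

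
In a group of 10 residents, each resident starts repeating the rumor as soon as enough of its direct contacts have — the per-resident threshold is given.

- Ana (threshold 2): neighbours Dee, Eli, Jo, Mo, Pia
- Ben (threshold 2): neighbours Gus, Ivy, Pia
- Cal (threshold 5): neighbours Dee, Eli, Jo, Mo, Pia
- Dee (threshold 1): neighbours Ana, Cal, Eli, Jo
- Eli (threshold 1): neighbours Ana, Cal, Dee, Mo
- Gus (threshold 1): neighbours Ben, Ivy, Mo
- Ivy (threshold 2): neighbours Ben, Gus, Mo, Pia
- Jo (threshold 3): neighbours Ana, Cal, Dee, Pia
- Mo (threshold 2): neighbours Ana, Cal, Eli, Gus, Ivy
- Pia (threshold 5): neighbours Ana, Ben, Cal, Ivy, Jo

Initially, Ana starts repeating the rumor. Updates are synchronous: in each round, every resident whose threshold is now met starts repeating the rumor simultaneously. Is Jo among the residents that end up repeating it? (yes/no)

no

Round 1 — Ana starts repeating the rumor (initial).
Round 2 — checking thresholds:
  Dee: 1 of 4 neighbours ≥ 1, starts repeating the rumor.
  Eli: 1 of 4 neighbours ≥ 1, starts repeating the rumor.
  Jo: 1 of 4 neighbours < 3, below threshold.
  Mo: 1 of 5 neighbours < 2, below threshold.
  Pia: 1 of 5 neighbours < 5, below threshold.
Round 3 — checking thresholds:
  Cal: 2 of 5 neighbours < 5, below threshold.
  Jo: 2 of 4 neighbours < 3, below threshold.
  Mo: 2 of 5 neighbours ≥ 2, starts repeating the rumor.
  Pia: 1 of 5 neighbours < 5, below threshold.
Round 4 — checking thresholds:
  Cal: 3 of 5 neighbours < 5, below threshold.
  Gus: 1 of 3 neighbours ≥ 1, starts repeating the rumor.
  Ivy: 1 of 4 neighbours < 2, below threshold.
  Jo: 2 of 4 neighbours < 3, below threshold.
  Pia: 1 of 5 neighbours < 5, below threshold.
Round 5 — checking thresholds:
  Ben: 1 of 3 neighbours < 2, below threshold.
  Cal: 3 of 5 neighbours < 5, below threshold.
  Ivy: 2 of 4 neighbours ≥ 2, starts repeating the rumor.
  Jo: 2 of 4 neighbours < 3, below threshold.
  Pia: 1 of 5 neighbours < 5, below threshold.
Round 6 — checking thresholds:
  Ben: 2 of 3 neighbours ≥ 2, starts repeating the rumor.
  Cal: 3 of 5 neighbours < 5, below threshold.
  Jo: 2 of 4 neighbours < 3, below threshold.
  Pia: 2 of 5 neighbours < 5, below threshold.
Round 7 — no new spreads; cascade stops.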